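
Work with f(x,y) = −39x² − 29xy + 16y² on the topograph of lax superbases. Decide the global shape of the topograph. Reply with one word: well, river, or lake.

D = b²−4ac = (-29)² − 4·(-39)·16 = 3337
D > 0 non-square ⇒ indefinite ⇒ periodic river

river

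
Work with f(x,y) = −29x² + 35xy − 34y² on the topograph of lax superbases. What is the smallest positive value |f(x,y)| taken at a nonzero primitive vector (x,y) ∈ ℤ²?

translate: b→23 (≡-35 mod 58), so (29,-35,34)→(29,23,28)
flip: (29,23,28)→(28,-23,29)
reduced (well bottom): (28,-23,29) with a≤c, −a<b≤a
well minimum |f| = |-28| = 28 (negative-definite)

28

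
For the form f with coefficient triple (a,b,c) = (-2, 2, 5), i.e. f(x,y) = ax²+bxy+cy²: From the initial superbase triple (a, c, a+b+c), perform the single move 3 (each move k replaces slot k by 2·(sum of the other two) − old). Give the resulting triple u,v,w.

start (-2,5,5) = (f(1,0),f(0,1),f(1,1))
replace slot 3: 2·((-2)+5) − 5 = 1 → (-2,5,1)

-2,5,1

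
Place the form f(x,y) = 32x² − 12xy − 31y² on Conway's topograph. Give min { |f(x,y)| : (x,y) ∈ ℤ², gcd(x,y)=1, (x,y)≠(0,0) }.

descent: ρ → (-31,12,32)  [lands on river]
river: ρ → (32,52,-11)
river: ρ → (-11,58,17)
river: ρ → (17,44,-32)
river: ρ → (-32,20,29)
river: ρ → (29,38,-23)
river: ρ → (-23,54,13)
river: ρ → (13,50,-31)
closes: descent 1, river 8
min |a| on river = 11

11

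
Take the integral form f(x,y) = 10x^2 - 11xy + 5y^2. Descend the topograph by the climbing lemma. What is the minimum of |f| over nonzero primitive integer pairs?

translate: b→9 (≡-11 mod 20), so (10,-11,5)→(10,9,4)
flip: (10,9,4)→(4,-9,10)
translate: b→-1 (≡-9 mod 8), so (4,-9,10)→(4,-1,5)
reduced (well bottom): (4,-1,5) with a≤c, −a<b≤a
well minimum = a = 4

4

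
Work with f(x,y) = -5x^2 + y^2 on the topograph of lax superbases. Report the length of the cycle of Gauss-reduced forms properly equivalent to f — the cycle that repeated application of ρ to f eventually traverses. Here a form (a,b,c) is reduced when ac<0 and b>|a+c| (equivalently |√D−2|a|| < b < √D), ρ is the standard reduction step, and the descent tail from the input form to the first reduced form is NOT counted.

D = 20, ⌊√D⌋ = 4
descent: ρ → (1,4,-1)  [lands on river]
river: ρ → (-1,4,1)
ρ-cycle length = 2 (tail of 1 descent step not counted)

2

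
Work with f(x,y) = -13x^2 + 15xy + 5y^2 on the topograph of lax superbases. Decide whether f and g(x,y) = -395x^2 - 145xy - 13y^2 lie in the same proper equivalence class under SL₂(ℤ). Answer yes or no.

D₁ = 485, D₂ = 485
river cycle of f (length 10): (5, 15, -13), (-13, 11, 7), (7, 17, -7), (-7, 11, 13), (13, 15, -5), (-5, 15, 13), (13, 11, -7), (-7, 17, 7), (7, 11, -13), (-13, 15, 5)
river cycle of g (length 10): (-13, 15, 5), (5, 15, -13), (-13, 11, 7), (7, 17, -7), (-7, 11, 13), (13, 15, -5), (-5, 15, 13), (13, 11, -7), (-7, 17, 7), (7, 11, -13)
cycles coincide ⇒ equivalent

yes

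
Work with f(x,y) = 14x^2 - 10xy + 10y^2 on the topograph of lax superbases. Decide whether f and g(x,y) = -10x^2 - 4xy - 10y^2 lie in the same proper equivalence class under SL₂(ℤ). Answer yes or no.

D₁ = -460, D₂ = -384
discriminants differ ⇒ not SL₂(ℤ)-equivalent

no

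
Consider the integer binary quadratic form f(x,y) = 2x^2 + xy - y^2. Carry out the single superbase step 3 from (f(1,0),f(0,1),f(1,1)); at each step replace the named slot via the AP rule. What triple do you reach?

start (2,-1,2) = (f(1,0),f(0,1),f(1,1))
replace slot 3: 2·(2+(-1)) − 2 = 0 → (2,-1,0)

2,-1,0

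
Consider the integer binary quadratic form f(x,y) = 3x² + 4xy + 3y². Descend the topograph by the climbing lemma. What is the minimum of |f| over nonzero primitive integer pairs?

translate: b→-2 (≡4 mod 6), so (3,4,3)→(3,-2,2)
flip: (3,-2,2)→(2,2,3)
reduced (well bottom): (2,2,3) with a≤c, −a<b≤a
well minimum = a = 2

2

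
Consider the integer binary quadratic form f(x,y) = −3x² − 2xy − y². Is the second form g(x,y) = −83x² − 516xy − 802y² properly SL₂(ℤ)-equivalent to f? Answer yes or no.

D₁ = -8, D₂ = -8
f is negative-definite; reduce −f:
−f: flip: (3,2,1)→(1,-2,3)
−f: translate: b→0 (≡-2 mod 2), so (1,-2,3)→(1,0,2)
−f: reduced (well bottom): (1,0,2) with a≤c, −a<b≤a
flip sign back: reduced form of f is (-1,0,-2)
g is negative-definite; reduce −g:
−g: translate: b→18 (≡516 mod 166), so (83,516,802)→(83,18,1)
−g: flip: (83,18,1)→(1,-18,83)
−g: translate: b→0 (≡-18 mod 2), so (1,-18,83)→(1,0,2)
−g: reduced (well bottom): (1,0,2) with a≤c, −a<b≤a
flip sign back: reduced form of g is (-1,0,-2)
reduced forms (-1, 0, -2) vs (-1, 0, -2) ⇒ equivalent

yes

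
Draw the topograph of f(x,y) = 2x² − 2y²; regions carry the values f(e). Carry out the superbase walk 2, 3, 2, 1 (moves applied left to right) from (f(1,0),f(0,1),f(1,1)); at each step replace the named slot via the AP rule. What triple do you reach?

start (2,-2,0) = (f(1,0),f(0,1),f(1,1))
replace slot 2: 2·(2+0) − (-2) = 6 → (2,6,0)
replace slot 3: 2·(2+6) − 0 = 16 → (2,6,16)
replace slot 2: 2·(2+16) − 6 = 30 → (2,30,16)
replace slot 1: 2·(30+16) − 2 = 90 → (90,30,16)

90,30,16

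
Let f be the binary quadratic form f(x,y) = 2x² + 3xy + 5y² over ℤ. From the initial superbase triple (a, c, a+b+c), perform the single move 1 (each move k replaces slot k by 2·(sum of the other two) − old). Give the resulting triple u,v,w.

start (2,5,10) = (f(1,0),f(0,1),f(1,1))
replace slot 1: 2·(5+10) − 2 = 28 → (28,5,10)

28,5,10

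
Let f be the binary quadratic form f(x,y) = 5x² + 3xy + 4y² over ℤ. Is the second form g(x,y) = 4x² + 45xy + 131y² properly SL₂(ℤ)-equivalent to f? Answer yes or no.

D₁ = -71, D₂ = -71
f: flip: (5,3,4)→(4,-3,5)
f: reduced (well bottom): (4,-3,5) with a≤c, −a<b≤a
g: translate: b→-3 (≡45 mod 8), so (4,45,131)→(4,-3,5)
g: reduced (well bottom): (4,-3,5) with a≤c, −a<b≤a
reduced forms (4, -3, 5) vs (4, -3, 5) ⇒ equivalent

yes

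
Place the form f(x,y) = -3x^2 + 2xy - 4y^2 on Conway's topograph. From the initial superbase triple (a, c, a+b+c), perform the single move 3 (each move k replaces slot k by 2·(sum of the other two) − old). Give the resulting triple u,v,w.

start (-3,-4,-5) = (f(1,0),f(0,1),f(1,1))
replace slot 3: 2·((-3)+(-4)) − (-5) = -9 → (-3,-4,-9)

-3,-4,-9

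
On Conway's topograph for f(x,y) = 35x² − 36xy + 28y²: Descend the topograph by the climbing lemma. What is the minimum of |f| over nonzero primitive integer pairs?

translate: b→34 (≡-36 mod 70), so (35,-36,28)→(35,34,27)
flip: (35,34,27)→(27,-34,35)
translate: b→20 (≡-34 mod 54), so (27,-34,35)→(27,20,28)
reduced (well bottom): (27,20,28) with a≤c, −a<b≤a
well minimum = a = 27

27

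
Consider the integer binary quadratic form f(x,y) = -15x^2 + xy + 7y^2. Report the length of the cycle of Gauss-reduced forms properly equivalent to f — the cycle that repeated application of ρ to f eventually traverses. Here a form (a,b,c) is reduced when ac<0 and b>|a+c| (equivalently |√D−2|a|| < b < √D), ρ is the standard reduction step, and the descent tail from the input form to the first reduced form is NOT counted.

D = 421, ⌊√D⌋ = 20
descent: ρ → (7,13,-9)  [lands on river]
river: ρ → (-9,5,11)
river: ρ → (11,17,-3)
river: ρ → (-3,19,5)
river: ρ → (5,11,-15)
river: ρ → (-15,19,1)
river: ρ → (1,19,-15)
river: ρ → (-15,11,5)
river: ρ → (5,19,-3)
river: ρ → (-3,17,11)
river: ρ → (11,5,-9)
river: ρ → (-9,13,7)
river: ρ → (7,15,-7)
river: ρ → (-7,13,9)
river: ρ → (9,5,-11)
river: ρ → (-11,17,3)
river: ρ → (3,19,-5)
river: ρ → (-5,11,15)
river: ρ → (15,19,-1)
river: ρ → (-1,19,15)
river: ρ → (15,11,-5)
river: ρ → (-5,19,3)
river: ρ → (3,17,-11)
river: ρ → (-11,5,9)
river: ρ → (9,13,-7)
river: ρ → (-7,15,7)
ρ-cycle length = 26 (tail of 1 descent step not counted)

26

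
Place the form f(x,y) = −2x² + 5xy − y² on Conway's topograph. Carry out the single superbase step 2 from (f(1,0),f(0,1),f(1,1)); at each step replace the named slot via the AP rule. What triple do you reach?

start (-2,-1,2) = (f(1,0),f(0,1),f(1,1))
replace slot 2: 2·((-2)+2) − (-1) = 1 → (-2,1,2)

-2,1,2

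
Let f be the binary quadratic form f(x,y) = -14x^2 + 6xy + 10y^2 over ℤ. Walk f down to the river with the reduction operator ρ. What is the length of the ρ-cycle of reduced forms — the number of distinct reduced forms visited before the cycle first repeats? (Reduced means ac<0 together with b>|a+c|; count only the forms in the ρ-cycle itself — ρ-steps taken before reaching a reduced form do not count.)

D = 596, ⌊√D⌋ = 24
river: ρ → (10,14,-10)
river: ρ → (-10,6,14)
river: ρ → (14,22,-2)
river: ρ → (-2,22,14)
river: ρ → (14,6,-10)
river: ρ → (-10,14,10)
river: ρ → (10,6,-14)
river: ρ → (-14,22,2)
river: ρ → (2,22,-14)
river: ρ → (-14,6,10)
ρ-cycle length = 10 (tail of 0 descent steps not counted)

10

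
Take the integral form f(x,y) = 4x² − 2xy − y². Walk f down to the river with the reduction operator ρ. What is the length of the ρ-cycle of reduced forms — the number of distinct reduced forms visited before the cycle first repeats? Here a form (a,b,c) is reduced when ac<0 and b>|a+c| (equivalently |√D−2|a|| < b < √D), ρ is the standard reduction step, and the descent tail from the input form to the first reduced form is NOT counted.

D = 20, ⌊√D⌋ = 4
descent: ρ → (-1,4,1)  [lands on river]
river: ρ → (1,4,-1)
ρ-cycle length = 2 (tail of 1 descent step not counted)

2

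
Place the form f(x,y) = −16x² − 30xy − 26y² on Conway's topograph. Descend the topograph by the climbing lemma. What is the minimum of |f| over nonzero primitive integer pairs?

translate: b→-2 (≡30 mod 32), so (16,30,26)→(16,-2,12)
flip: (16,-2,12)→(12,2,16)
reduced (well bottom): (12,2,16) with a≤c, −a<b≤a
well minimum |f| = |-12| = 12 (negative-definite)

12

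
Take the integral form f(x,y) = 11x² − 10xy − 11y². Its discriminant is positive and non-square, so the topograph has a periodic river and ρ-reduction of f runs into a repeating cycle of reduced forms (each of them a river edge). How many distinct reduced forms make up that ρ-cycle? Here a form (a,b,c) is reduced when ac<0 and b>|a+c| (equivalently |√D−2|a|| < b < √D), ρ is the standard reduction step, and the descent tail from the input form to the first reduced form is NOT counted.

D = 584, ⌊√D⌋ = 24
descent: ρ → (-11,10,11)  [lands on river]
river: ρ → (11,12,-10)
river: ρ → (-10,8,13)
river: ρ → (13,18,-5)
river: ρ → (-5,22,5)
river: ρ → (5,18,-13)
river: ρ → (-13,8,10)
river: ρ → (10,12,-11)
ρ-cycle length = 8 (tail of 1 descent step not counted)

8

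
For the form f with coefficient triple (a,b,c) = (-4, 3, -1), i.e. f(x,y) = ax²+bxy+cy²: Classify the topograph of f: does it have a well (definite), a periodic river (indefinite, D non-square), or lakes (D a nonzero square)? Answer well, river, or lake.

D = b²−4ac = 3² − 4·(-4)·(-1) = -7
D < 0 ⇒ definite ⇒ every region one sign ⇒ single well

well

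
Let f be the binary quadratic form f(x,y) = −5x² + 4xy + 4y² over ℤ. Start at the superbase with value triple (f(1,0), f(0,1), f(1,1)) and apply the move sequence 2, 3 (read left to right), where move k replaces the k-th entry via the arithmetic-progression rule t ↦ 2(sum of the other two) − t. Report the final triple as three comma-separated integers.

start (-5,4,3) = (f(1,0),f(0,1),f(1,1))
replace slot 2: 2·((-5)+3) − 4 = -8 → (-5,-8,3)
replace slot 3: 2·((-5)+(-8)) − 3 = -29 → (-5,-8,-29)

-5,-8,-29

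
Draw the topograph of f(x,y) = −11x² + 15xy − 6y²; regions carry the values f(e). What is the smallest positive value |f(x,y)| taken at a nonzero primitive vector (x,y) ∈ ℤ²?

translate: b→7 (≡-15 mod 22), so (11,-15,6)→(11,7,2)
flip: (11,7,2)→(2,-7,11)
translate: b→1 (≡-7 mod 4), so (2,-7,11)→(2,1,5)
reduced (well bottom): (2,1,5) with a≤c, −a<b≤a
well minimum |f| = |-2| = 2 (negative-definite)

2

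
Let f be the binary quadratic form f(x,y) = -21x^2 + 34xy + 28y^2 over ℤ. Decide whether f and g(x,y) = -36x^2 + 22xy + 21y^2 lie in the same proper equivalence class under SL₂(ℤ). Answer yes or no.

D₁ = 3508, D₂ = 3508
river cycle of f (length 30): (28, 22, -27), (-27, 32, 23), (23, 14, -36), (-36, 58, 1), (1, 58, -36), (-36, 14, 23), (23, 32, -27), (-27, 22, 28), (28, 34, -21), (-21, 50, 12), … (20 more)
river cycle of g (length 22): (21, 20, -37), (-37, 54, 4), (4, 58, -9), (-9, 50, 28), (28, 6, -31), (-31, 56, 3), (3, 58, -12), (-12, 38, 43), (43, 48, -7), (-7, 50, 36), … (12 more)
cycles differ ⇒ inequivalent

no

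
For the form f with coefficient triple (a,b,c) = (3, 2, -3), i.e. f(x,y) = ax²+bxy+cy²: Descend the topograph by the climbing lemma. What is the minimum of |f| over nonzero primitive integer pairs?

river: ρ → (-3,4,2)
river: ρ → (2,4,-3)
river: ρ → (-3,2,3)
river: ρ → (3,4,-2)
river: ρ → (-2,4,3)
river: ρ → (3,2,-3)
closes: descent 0, river 6
min |a| on river = 2

2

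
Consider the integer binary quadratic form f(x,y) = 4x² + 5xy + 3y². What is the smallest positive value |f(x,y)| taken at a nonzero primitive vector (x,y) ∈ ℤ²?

translate: b→-3 (≡5 mod 8), so (4,5,3)→(4,-3,2)
flip: (4,-3,2)→(2,3,4)
translate: b→-1 (≡3 mod 4), so (2,3,4)→(2,-1,3)
reduced (well bottom): (2,-1,3) with a≤c, −a<b≤a
well minimum = a = 2

2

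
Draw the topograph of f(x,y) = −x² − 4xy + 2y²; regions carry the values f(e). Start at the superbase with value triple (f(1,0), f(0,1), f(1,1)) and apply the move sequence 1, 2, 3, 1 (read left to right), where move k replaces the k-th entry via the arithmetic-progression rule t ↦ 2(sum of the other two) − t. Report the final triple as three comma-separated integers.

start (-1,2,-3) = (f(1,0),f(0,1),f(1,1))
replace slot 1: 2·(2+(-3)) − (-1) = -1 → (-1,2,-3)
replace slot 2: 2·((-1)+(-3)) − 2 = -10 → (-1,-10,-3)
replace slot 3: 2·((-1)+(-10)) − (-3) = -19 → (-1,-10,-19)
replace slot 1: 2·((-10)+(-19)) − (-1) = -57 → (-57,-10,-19)

-57,-10,-19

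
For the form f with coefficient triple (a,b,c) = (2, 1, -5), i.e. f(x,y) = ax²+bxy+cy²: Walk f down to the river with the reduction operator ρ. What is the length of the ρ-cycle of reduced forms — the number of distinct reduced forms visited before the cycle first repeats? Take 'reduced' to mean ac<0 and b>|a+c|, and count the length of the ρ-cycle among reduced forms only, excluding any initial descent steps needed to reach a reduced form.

D = 41, ⌊√D⌋ = 6
descent: ρ → (-5,-1,2)
descent: ρ → (2,5,-2)  [lands on river]
river: ρ → (-2,3,4)
river: ρ → (4,5,-1)
river: ρ → (-1,5,4)
river: ρ → (4,3,-2)
river: ρ → (-2,5,2)
river: ρ → (2,3,-4)
river: ρ → (-4,5,1)
river: ρ → (1,5,-4)
river: ρ → (-4,3,2)
ρ-cycle length = 10 (tail of 2 descent steps not counted)

10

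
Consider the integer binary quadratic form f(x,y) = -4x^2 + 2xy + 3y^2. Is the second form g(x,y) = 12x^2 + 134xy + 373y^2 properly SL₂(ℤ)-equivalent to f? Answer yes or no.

D₁ = 52, D₂ = 52
river cycle of f (length 10): (3, 4, -3), (-3, 2, 4), (4, 6, -1), (-1, 6, 4), (4, 2, -3), (-3, 4, 3), (3, 2, -4), (-4, 6, 1), (1, 6, -4), (-4, 2, 3)
river cycle of g (length 10): (1, 6, -4), (-4, 2, 3), (3, 4, -3), (-3, 2, 4), (4, 6, -1), (-1, 6, 4), (4, 2, -3), (-3, 4, 3), (3, 2, -4), (-4, 6, 1)
cycles coincide ⇒ equivalent

yes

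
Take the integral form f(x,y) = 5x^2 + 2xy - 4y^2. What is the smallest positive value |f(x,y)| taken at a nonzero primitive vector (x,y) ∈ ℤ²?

river: ρ → (-4,6,3)
river: ρ → (3,6,-4)
river: ρ → (-4,2,5)
river: ρ → (5,8,-1)
river: ρ → (-1,8,5)
river: ρ → (5,2,-4)
closes: descent 0, river 6
min |a| on river = 1

1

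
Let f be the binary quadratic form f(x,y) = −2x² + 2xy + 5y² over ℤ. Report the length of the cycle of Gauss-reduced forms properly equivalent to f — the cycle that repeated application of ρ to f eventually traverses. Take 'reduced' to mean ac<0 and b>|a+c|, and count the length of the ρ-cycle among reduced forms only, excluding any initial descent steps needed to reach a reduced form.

D = 44, ⌊√D⌋ = 6
descent: ρ → (5,-2,-2)
descent: ρ → (-2,6,1)  [lands on river]
river: ρ → (1,6,-2)
ρ-cycle length = 2 (tail of 2 descent steps not counted)

2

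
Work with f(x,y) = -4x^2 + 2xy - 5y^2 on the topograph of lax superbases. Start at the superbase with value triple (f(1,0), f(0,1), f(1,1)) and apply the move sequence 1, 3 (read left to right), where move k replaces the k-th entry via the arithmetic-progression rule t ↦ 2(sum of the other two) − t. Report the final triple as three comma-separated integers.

start (-4,-5,-7) = (f(1,0),f(0,1),f(1,1))
replace slot 1: 2·((-5)+(-7)) − (-4) = -20 → (-20,-5,-7)
replace slot 3: 2·((-20)+(-5)) − (-7) = -43 → (-20,-5,-43)

-20,-5,-43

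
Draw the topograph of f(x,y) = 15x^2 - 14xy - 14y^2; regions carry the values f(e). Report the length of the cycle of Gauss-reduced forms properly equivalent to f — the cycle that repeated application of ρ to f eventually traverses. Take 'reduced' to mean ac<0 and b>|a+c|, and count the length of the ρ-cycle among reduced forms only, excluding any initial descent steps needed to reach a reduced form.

D = 1036, ⌊√D⌋ = 32
descent: ρ → (-14,14,15)  [lands on river]
river: ρ → (15,16,-13)
river: ρ → (-13,10,18)
river: ρ → (18,26,-5)
river: ρ → (-5,24,23)
river: ρ → (23,22,-6)
river: ρ → (-6,26,15)
river: ρ → (15,4,-17)
river: ρ → (-17,30,2)
river: ρ → (2,30,-17)
river: ρ → (-17,4,15)
river: ρ → (15,26,-6)
river: ρ → (-6,22,23)
river: ρ → (23,24,-5)
river: ρ → (-5,26,18)
river: ρ → (18,10,-13)
river: ρ → (-13,16,15)
river: ρ → (15,14,-14)
ρ-cycle length = 18 (tail of 1 descent step not counted)

18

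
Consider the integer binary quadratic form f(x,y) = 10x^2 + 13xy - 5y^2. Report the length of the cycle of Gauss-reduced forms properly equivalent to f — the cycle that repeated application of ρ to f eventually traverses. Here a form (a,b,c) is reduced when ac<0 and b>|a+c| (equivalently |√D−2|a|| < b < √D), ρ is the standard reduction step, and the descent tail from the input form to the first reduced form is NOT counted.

D = 369, ⌊√D⌋ = 19
river: ρ → (-5,17,4)
river: ρ → (4,15,-9)
river: ρ → (-9,3,10)
river: ρ → (10,17,-2)
river: ρ → (-2,19,1)
river: ρ → (1,19,-2)
river: ρ → (-2,17,10)
river: ρ → (10,3,-9)
river: ρ → (-9,15,4)
river: ρ → (4,17,-5)
river: ρ → (-5,13,10)
river: ρ → (10,7,-8)
river: ρ → (-8,9,9)
river: ρ → (9,9,-8)
river: ρ → (-8,7,10)
river: ρ → (10,13,-5)
ρ-cycle length = 16 (tail of 0 descent steps not counted)

16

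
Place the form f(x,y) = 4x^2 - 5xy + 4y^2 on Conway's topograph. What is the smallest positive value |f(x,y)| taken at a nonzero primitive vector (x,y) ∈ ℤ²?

translate: b→3 (≡-5 mod 8), so (4,-5,4)→(4,3,3)
flip: (4,3,3)→(3,-3,4)
translate: b→3 (≡-3 mod 6), so (3,-3,4)→(3,3,4)
reduced (well bottom): (3,3,4) with a≤c, −a<b≤a
well minimum = a = 3

3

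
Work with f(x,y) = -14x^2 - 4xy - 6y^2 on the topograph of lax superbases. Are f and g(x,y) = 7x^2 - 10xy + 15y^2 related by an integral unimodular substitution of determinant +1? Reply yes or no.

D₁ = -320, D₂ = -320
f is negative-definite; reduce −f:
−f: flip: (14,4,6)→(6,-4,14)
−f: reduced (well bottom): (6,-4,14) with a≤c, −a<b≤a
flip sign back: reduced form of f is (-6,4,-14)
g: translate: b→4 (≡-10 mod 14), so (7,-10,15)→(7,4,12)
g: reduced (well bottom): (7,4,12) with a≤c, −a<b≤a
reduced forms (-6, 4, -14) vs (7, 4, 12) ⇒ inequivalent

no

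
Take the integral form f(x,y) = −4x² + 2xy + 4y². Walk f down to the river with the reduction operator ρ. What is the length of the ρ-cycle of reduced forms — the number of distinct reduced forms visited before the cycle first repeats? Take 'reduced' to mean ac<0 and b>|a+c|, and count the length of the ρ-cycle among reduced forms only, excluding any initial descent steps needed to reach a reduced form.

D = 68, ⌊√D⌋ = 8
river: ρ → (4,6,-2)
river: ρ → (-2,6,4)
river: ρ → (4,2,-4)
river: ρ → (-4,6,2)
river: ρ → (2,6,-4)
river: ρ → (-4,2,4)
ρ-cycle length = 6 (tail of 0 descent steps not counted)

6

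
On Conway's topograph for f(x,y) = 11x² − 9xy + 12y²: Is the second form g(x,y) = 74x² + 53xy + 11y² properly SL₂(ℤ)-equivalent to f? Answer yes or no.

D₁ = -447, D₂ = -447
f: reduced (well bottom): (11,-9,12) with a≤c, −a<b≤a
g: flip: (74,53,11)→(11,-53,74)
g: translate: b→-9 (≡-53 mod 22), so (11,-53,74)→(11,-9,12)
g: reduced (well bottom): (11,-9,12) with a≤c, −a<b≤a
reduced forms (11, -9, 12) vs (11, -9, 12) ⇒ equivalent

yes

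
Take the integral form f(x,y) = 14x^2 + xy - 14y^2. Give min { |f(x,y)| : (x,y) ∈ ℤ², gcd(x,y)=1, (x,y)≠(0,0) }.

river: ρ → (-14,27,1)
river: ρ → (1,27,-14)
river: ρ → (-14,1,14)
river: ρ → (14,27,-1)
river: ρ → (-1,27,14)
river: ρ → (14,1,-14)
closes: descent 0, river 6
min |a| on river = 1

1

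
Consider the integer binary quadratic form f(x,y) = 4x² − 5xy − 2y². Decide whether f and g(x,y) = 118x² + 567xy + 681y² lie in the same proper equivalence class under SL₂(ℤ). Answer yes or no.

D₁ = 57, D₂ = 57
river cycle of f (length 6): (-2, 5, 4), (4, 3, -3), (-3, 3, 4), (4, 5, -2), (-2, 7, 1), (1, 7, -2)
river cycle of g (length 6): (4, 5, -2), (-2, 7, 1), (1, 7, -2), (-2, 5, 4), (4, 3, -3), (-3, 3, 4)
cycles coincide ⇒ equivalent

yes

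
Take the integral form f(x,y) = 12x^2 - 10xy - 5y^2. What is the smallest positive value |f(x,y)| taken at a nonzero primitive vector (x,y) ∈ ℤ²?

descent: ρ → (-5,10,12)  [lands on river]
river: ρ → (12,14,-3)
river: ρ → (-3,16,7)
river: ρ → (7,12,-7)
river: ρ → (-7,16,3)
river: ρ → (3,14,-12)
river: ρ → (-12,10,5)
river: ρ → (5,10,-12)
river: ρ → (-12,14,3)
river: ρ → (3,16,-7)
river: ρ → (-7,12,7)
river: ρ → (7,16,-3)
river: ρ → (-3,14,12)
river: ρ → (12,10,-5)
closes: descent 1, river 14
min |a| on river = 3

3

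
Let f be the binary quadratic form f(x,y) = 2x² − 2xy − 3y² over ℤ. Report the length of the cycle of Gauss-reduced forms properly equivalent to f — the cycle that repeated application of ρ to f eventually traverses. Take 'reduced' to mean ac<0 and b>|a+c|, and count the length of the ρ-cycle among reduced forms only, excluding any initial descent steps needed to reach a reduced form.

D = 28, ⌊√D⌋ = 5
descent: ρ → (-3,2,2)  [lands on river]
river: ρ → (2,2,-3)
river: ρ → (-3,4,1)
river: ρ → (1,4,-3)
ρ-cycle length = 4 (tail of 1 descent step not counted)

4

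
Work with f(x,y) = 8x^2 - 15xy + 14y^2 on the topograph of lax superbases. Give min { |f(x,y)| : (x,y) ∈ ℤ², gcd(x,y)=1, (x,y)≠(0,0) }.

translate: b→1 (≡-15 mod 16), so (8,-15,14)→(8,1,7)
flip: (8,1,7)→(7,-1,8)
reduced (well bottom): (7,-1,8) with a≤c, −a<b≤a
well minimum = a = 7

7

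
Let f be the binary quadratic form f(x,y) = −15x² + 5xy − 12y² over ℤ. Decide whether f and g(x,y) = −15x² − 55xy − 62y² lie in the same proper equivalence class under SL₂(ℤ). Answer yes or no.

D₁ = -695, D₂ = -695
f is negative-definite; reduce −f:
−f: flip: (15,-5,12)→(12,5,15)
−f: reduced (well bottom): (12,5,15) with a≤c, −a<b≤a
flip sign back: reduced form of f is (-12,-5,-15)
g is negative-definite; reduce −g:
−g: translate: b→-5 (≡55 mod 30), so (15,55,62)→(15,-5,12)
−g: flip: (15,-5,12)→(12,5,15)
−g: reduced (well bottom): (12,5,15) with a≤c, −a<b≤a
flip sign back: reduced form of g is (-12,-5,-15)
reduced forms (-12, -5, -15) vs (-12, -5, -15) ⇒ equivalent

yes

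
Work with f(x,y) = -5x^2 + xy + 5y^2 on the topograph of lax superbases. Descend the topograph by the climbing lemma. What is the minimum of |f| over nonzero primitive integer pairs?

river: ρ → (5,9,-1)
river: ρ → (-1,9,5)
river: ρ → (5,1,-5)
river: ρ → (-5,9,1)
river: ρ → (1,9,-5)
river: ρ → (-5,1,5)
closes: descent 0, river 6
min |a| on river = 1

1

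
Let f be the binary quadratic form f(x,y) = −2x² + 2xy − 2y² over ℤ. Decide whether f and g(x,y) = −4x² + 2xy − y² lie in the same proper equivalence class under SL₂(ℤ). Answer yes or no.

D₁ = -12, D₂ = -12
f is negative-definite; reduce −f:
−f: translate: b→2 (≡-2 mod 4), so (2,-2,2)→(2,2,2)
−f: reduced (well bottom): (2,2,2) with a≤c, −a<b≤a
flip sign back: reduced form of f is (-2,-2,-2)
g is negative-definite; reduce −g:
−g: flip: (4,-2,1)→(1,2,4)
−g: translate: b→0 (≡2 mod 2), so (1,2,4)→(1,0,3)
−g: reduced (well bottom): (1,0,3) with a≤c, −a<b≤a
flip sign back: reduced form of g is (-1,0,-3)
reduced forms (-2, -2, -2) vs (-1, 0, -3) ⇒ inequivalent

no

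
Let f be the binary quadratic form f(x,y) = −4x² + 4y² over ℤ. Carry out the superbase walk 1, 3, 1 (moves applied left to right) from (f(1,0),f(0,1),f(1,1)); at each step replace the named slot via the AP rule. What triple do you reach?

start (-4,4,0) = (f(1,0),f(0,1),f(1,1))
replace slot 1: 2·(4+0) − (-4) = 12 → (12,4,0)
replace slot 3: 2·(12+4) − 0 = 32 → (12,4,32)
replace slot 1: 2·(4+32) − 12 = 60 → (60,4,32)

60,4,32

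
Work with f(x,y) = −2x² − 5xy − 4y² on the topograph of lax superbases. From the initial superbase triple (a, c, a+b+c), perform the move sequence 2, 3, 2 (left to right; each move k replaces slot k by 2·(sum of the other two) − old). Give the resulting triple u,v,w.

start (-2,-4,-11) = (f(1,0),f(0,1),f(1,1))
replace slot 2: 2·((-2)+(-11)) − (-4) = -22 → (-2,-22,-11)
replace slot 3: 2·((-2)+(-22)) − (-11) = -37 → (-2,-22,-37)
replace slot 2: 2·((-2)+(-37)) − (-22) = -56 → (-2,-56,-37)

-2,-56,-37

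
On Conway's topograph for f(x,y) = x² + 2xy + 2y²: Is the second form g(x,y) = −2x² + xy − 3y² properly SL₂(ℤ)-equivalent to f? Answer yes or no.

D₁ = -4, D₂ = -23
discriminants differ ⇒ not SL₂(ℤ)-equivalent

no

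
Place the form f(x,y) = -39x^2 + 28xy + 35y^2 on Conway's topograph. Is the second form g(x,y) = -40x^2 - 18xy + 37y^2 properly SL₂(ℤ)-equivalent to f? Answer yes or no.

D₁ = 6244, D₂ = 6244
river cycle of f (length 60): (35, 42, -32), (-32, 22, 45), (45, 68, -9), (-9, 76, 13), (13, 54, -64), (-64, 74, 3), (3, 76, -39), (-39, 2, 40), (40, 78, -1), (-1, 78, 40), … (50 more)
river cycle of g (length 60): (37, 18, -40), (-40, 62, 15), (15, 58, -48), (-48, 38, 25), (25, 62, -24), (-24, 34, 53), (53, 72, -5), (-5, 78, 8), (8, 66, -59), (-59, 52, 15), … (50 more)
cycles differ ⇒ inequivalent

no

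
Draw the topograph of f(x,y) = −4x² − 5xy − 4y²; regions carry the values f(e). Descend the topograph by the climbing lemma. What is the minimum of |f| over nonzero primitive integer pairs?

translate: b→-3 (≡5 mod 8), so (4,5,4)→(4,-3,3)
flip: (4,-3,3)→(3,3,4)
reduced (well bottom): (3,3,4) with a≤c, −a<b≤a
well minimum |f| = |-3| = 3 (negative-definite)

3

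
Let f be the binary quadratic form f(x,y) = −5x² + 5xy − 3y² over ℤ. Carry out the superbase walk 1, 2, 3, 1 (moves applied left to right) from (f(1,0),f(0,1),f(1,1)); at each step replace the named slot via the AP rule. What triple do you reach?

start (-5,-3,-3) = (f(1,0),f(0,1),f(1,1))
replace slot 1: 2·((-3)+(-3)) − (-5) = -7 → (-7,-3,-3)
replace slot 2: 2·((-7)+(-3)) − (-3) = -17 → (-7,-17,-3)
replace slot 3: 2·((-7)+(-17)) − (-3) = -45 → (-7,-17,-45)
replace slot 1: 2·((-17)+(-45)) − (-7) = -117 → (-117,-17,-45)

-117,-17,-45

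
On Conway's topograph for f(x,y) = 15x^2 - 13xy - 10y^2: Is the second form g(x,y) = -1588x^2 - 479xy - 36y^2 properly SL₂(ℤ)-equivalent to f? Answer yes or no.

D₁ = 769, D₂ = 769
river cycle of f (length 70): (-10, 13, 15), (15, 17, -8), (-8, 15, 17), (17, 19, -6), (-6, 17, 20), (20, 23, -3), (-3, 25, 12), (12, 23, -5), (-5, 27, 2), (2, 25, -18), … (60 more)
river cycle of g (length 70): (1, 27, -10), (-10, 13, 15), (15, 17, -8), (-8, 15, 17), (17, 19, -6), (-6, 17, 20), (20, 23, -3), (-3, 25, 12), (12, 23, -5), (-5, 27, 2), … (60 more)
cycles coincide ⇒ equivalent

yes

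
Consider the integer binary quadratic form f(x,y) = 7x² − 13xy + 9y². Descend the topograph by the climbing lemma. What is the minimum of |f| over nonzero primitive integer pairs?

translate: b→1 (≡-13 mod 14), so (7,-13,9)→(7,1,3)
flip: (7,1,3)→(3,-1,7)
reduced (well bottom): (3,-1,7) with a≤c, −a<b≤a
well minimum = a = 3

3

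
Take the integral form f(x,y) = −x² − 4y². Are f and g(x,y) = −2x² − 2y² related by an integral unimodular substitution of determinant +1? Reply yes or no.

D₁ = -16, D₂ = -16
f is negative-definite; reduce −f:
−f: reduced (well bottom): (1,0,4) with a≤c, −a<b≤a
flip sign back: reduced form of f is (-1,0,-4)
g is negative-definite; reduce −g:
−g: reduced (well bottom): (2,0,2) with a≤c, −a<b≤a
flip sign back: reduced form of g is (-2,0,-2)
reduced forms (-1, 0, -4) vs (-2, 0, -2) ⇒ inequivalent

no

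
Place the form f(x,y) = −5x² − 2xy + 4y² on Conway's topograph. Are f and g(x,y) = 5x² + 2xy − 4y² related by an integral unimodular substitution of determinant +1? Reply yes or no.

D₁ = 84, D₂ = 84
river cycle of f (length 6): (4, 2, -5), (-5, 8, 1), (1, 8, -5), (-5, 2, 4), (4, 6, -3), (-3, 6, 4)
river cycle of g (length 6): (-4, 6, 3), (3, 6, -4), (-4, 2, 5), (5, 8, -1), (-1, 8, 5), (5, 2, -4)
cycles differ ⇒ inequivalent

no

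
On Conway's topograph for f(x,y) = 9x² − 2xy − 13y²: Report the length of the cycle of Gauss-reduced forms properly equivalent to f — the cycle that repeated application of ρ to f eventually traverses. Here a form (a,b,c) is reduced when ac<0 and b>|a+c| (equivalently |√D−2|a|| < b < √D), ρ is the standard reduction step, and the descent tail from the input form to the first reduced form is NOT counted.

D = 472, ⌊√D⌋ = 21
descent: ρ → (-13,2,9)
descent: ρ → (9,16,-6)  [lands on river]
river: ρ → (-6,20,3)
river: ρ → (3,16,-18)
river: ρ → (-18,20,1)
river: ρ → (1,20,-18)
river: ρ → (-18,16,3)
river: ρ → (3,20,-6)
river: ρ → (-6,16,9)
river: ρ → (9,20,-2)
river: ρ → (-2,20,9)
ρ-cycle length = 10 (tail of 2 descent steps not counted)

10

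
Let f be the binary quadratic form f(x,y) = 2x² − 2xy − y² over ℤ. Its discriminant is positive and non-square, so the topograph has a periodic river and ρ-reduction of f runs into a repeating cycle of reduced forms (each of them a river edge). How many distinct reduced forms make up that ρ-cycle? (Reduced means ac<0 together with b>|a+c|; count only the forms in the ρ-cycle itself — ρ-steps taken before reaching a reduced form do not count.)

D = 12, ⌊√D⌋ = 3
descent: ρ → (-1,2,2)  [lands on river]
river: ρ → (2,2,-1)
ρ-cycle length = 2 (tail of 1 descent step not counted)

2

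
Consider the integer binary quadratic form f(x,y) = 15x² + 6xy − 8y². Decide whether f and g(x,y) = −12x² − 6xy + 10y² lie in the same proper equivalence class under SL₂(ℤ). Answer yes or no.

D₁ = 516, D₂ = 516
river cycle of f (length 10): (-8, 10, 13), (13, 16, -5), (-5, 14, 16), (16, 18, -3), (-3, 18, 16), (16, 14, -5), (-5, 16, 13), (13, 10, -8), (-8, 22, 1), (1, 22, -8)
river cycle of g (length 10): (10, 6, -12), (-12, 18, 4), (4, 22, -2), (-2, 22, 4), (4, 18, -12), (-12, 6, 10), (10, 14, -8), (-8, 18, 6), (6, 18, -8), (-8, 14, 10)
cycles differ ⇒ inequivalent

no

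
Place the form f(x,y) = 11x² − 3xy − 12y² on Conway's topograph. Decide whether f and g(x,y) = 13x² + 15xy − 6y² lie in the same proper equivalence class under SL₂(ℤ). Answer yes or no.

D₁ = 537, D₂ = 537
river cycle of f (length 16): (-12, 3, 11), (11, 19, -4), (-4, 21, 6), (6, 15, -13), (-13, 11, 8), (8, 21, -3), (-3, 21, 8), (8, 11, -13), (-13, 15, 6), (6, 21, -4), … (6 more)
river cycle of g (length 16): (-6, 21, 4), (4, 19, -11), (-11, 3, 12), (12, 21, -2), (-2, 23, 1), (1, 23, -2), (-2, 21, 12), (12, 3, -11), (-11, 19, 4), (4, 21, -6), … (6 more)
cycles differ ⇒ inequivalent

no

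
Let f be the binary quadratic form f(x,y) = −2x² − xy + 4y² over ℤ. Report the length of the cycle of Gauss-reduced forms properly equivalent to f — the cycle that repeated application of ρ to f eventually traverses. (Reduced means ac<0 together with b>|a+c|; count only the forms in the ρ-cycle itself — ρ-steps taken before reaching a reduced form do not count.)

D = 33, ⌊√D⌋ = 5
descent: ρ → (4,1,-2)
descent: ρ → (-2,3,3)  [lands on river]
river: ρ → (3,3,-2)
river: ρ → (-2,5,1)
river: ρ → (1,5,-2)
ρ-cycle length = 4 (tail of 2 descent steps not counted)

4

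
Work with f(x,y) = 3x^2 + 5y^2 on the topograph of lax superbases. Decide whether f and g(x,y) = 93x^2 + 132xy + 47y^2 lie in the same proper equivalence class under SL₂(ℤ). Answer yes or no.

D₁ = -60, D₂ = -60
f: reduced (well bottom): (3,0,5) with a≤c, −a<b≤a
g: translate: b→-54 (≡132 mod 186), so (93,132,47)→(93,-54,8)
g: flip: (93,-54,8)→(8,54,93)
g: translate: b→6 (≡54 mod 16), so (8,54,93)→(8,6,3)
g: flip: (8,6,3)→(3,-6,8)
g: translate: b→0 (≡-6 mod 6), so (3,-6,8)→(3,0,5)
g: reduced (well bottom): (3,0,5) with a≤c, −a<b≤a
reduced forms (3, 0, 5) vs (3, 0, 5) ⇒ equivalent

yes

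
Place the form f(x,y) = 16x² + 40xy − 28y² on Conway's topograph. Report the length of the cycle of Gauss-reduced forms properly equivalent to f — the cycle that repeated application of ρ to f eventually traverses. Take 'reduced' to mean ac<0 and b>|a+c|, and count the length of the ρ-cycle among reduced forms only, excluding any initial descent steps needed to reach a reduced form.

D = 3392, ⌊√D⌋ = 58
river: ρ → (-28,16,28)
river: ρ → (28,40,-16)
river: ρ → (-16,56,4)
river: ρ → (4,56,-16)
river: ρ → (-16,40,28)
river: ρ → (28,16,-28)
river: ρ → (-28,40,16)
river: ρ → (16,56,-4)
river: ρ → (-4,56,16)
river: ρ → (16,40,-28)
ρ-cycle length = 10 (tail of 0 descent steps not counted)

10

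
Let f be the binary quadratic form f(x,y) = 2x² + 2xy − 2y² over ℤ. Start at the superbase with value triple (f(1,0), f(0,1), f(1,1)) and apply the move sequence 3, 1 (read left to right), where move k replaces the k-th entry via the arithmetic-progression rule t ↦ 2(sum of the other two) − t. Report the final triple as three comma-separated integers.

start (2,-2,2) = (f(1,0),f(0,1),f(1,1))
replace slot 3: 2·(2+(-2)) − 2 = -2 → (2,-2,-2)
replace slot 1: 2·((-2)+(-2)) − 2 = -10 → (-10,-2,-2)

-10,-2,-2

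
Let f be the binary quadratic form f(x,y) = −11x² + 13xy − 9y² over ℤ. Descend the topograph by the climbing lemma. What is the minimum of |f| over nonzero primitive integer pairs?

translate: b→9 (≡-13 mod 22), so (11,-13,9)→(11,9,7)
flip: (11,9,7)→(7,-9,11)
translate: b→5 (≡-9 mod 14), so (7,-9,11)→(7,5,9)
reduced (well bottom): (7,5,9) with a≤c, −a<b≤a
well minimum |f| = |-7| = 7 (negative-definite)

7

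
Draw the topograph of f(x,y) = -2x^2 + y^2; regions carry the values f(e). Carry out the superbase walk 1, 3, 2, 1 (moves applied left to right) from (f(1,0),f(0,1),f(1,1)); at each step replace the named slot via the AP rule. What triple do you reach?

start (-2,1,-1) = (f(1,0),f(0,1),f(1,1))
replace slot 1: 2·(1+(-1)) − (-2) = 2 → (2,1,-1)
replace slot 3: 2·(2+1) − (-1) = 7 → (2,1,7)
replace slot 2: 2·(2+7) − 1 = 17 → (2,17,7)
replace slot 1: 2·(17+7) − 2 = 46 → (46,17,7)

46,17,7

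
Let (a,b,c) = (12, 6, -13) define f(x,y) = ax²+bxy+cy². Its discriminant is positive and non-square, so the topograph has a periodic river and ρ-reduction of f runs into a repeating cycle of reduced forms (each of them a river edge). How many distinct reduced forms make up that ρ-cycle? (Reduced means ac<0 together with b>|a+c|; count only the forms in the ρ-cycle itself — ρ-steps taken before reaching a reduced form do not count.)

D = 660, ⌊√D⌋ = 25
river: ρ → (-13,20,5)
river: ρ → (5,20,-13)
river: ρ → (-13,6,12)
river: ρ → (12,18,-7)
river: ρ → (-7,24,3)
river: ρ → (3,24,-7)
river: ρ → (-7,18,12)
river: ρ → (12,6,-13)
ρ-cycle length = 8 (tail of 0 descent steps not counted)

8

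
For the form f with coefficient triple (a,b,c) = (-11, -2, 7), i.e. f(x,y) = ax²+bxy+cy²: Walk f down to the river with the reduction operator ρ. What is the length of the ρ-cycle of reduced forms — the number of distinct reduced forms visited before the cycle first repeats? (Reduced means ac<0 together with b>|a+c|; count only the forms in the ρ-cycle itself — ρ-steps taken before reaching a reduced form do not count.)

D = 312, ⌊√D⌋ = 17
descent: ρ → (7,16,-2)  [lands on river]
river: ρ → (-2,16,7)
river: ρ → (7,12,-6)
river: ρ → (-6,12,7)
ρ-cycle length = 4 (tail of 1 descent step not counted)

4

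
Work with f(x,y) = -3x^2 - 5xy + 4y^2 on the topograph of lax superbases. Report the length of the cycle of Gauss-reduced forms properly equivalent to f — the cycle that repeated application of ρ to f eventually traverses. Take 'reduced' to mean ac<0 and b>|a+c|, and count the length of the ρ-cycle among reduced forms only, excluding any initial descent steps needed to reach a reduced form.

D = 73, ⌊√D⌋ = 8
descent: ρ → (4,5,-3)  [lands on river]
river: ρ → (-3,7,2)
river: ρ → (2,5,-6)
river: ρ → (-6,7,1)
river: ρ → (1,7,-6)
river: ρ → (-6,5,2)
river: ρ → (2,7,-3)
river: ρ → (-3,5,4)
river: ρ → (4,3,-4)
river: ρ → (-4,5,3)
river: ρ → (3,7,-2)
river: ρ → (-2,5,6)
river: ρ → (6,7,-1)
river: ρ → (-1,7,6)
river: ρ → (6,5,-2)
river: ρ → (-2,7,3)
river: ρ → (3,5,-4)
river: ρ → (-4,3,4)
ρ-cycle length = 18 (tail of 1 descent step not counted)

18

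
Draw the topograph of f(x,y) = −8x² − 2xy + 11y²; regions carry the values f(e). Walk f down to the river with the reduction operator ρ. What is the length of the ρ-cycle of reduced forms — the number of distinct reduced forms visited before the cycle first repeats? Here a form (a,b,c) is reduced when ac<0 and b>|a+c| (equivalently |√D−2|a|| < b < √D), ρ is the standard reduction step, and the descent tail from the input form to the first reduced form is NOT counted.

D = 356, ⌊√D⌋ = 18
descent: ρ → (11,2,-8)
descent: ρ → (-8,14,5)  [lands on river]
river: ρ → (5,16,-5)
river: ρ → (-5,14,8)
river: ρ → (8,18,-1)
river: ρ → (-1,18,8)
river: ρ → (8,14,-5)
river: ρ → (-5,16,5)
river: ρ → (5,14,-8)
river: ρ → (-8,18,1)
river: ρ → (1,18,-8)
ρ-cycle length = 10 (tail of 2 descent steps not counted)

10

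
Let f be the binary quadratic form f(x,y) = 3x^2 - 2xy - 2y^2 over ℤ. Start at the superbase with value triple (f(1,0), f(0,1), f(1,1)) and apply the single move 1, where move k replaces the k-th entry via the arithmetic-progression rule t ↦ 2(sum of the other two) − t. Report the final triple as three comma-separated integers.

start (3,-2,-1) = (f(1,0),f(0,1),f(1,1))
replace slot 1: 2·((-2)+(-1)) − 3 = -9 → (-9,-2,-1)

-9,-2,-1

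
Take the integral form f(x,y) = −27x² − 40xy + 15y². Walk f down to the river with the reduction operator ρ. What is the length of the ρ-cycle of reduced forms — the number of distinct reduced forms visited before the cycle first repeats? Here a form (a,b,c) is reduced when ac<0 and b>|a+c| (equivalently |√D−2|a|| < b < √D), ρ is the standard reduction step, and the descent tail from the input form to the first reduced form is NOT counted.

D = 3220, ⌊√D⌋ = 56
descent: ρ → (15,40,-27)  [lands on river]
river: ρ → (-27,14,28)
river: ρ → (28,42,-13)
river: ρ → (-13,36,37)
river: ρ → (37,38,-12)
river: ρ → (-12,34,43)
river: ρ → (43,52,-3)
river: ρ → (-3,56,7)
river: ρ → (7,56,-3)
river: ρ → (-3,52,43)
river: ρ → (43,34,-12)
river: ρ → (-12,38,37)
river: ρ → (37,36,-13)
river: ρ → (-13,42,28)
river: ρ → (28,14,-27)
river: ρ → (-27,40,15)
river: ρ → (15,50,-12)
river: ρ → (-12,46,23)
river: ρ → (23,46,-12)
river: ρ → (-12,50,15)
ρ-cycle length = 20 (tail of 1 descent step not counted)

20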